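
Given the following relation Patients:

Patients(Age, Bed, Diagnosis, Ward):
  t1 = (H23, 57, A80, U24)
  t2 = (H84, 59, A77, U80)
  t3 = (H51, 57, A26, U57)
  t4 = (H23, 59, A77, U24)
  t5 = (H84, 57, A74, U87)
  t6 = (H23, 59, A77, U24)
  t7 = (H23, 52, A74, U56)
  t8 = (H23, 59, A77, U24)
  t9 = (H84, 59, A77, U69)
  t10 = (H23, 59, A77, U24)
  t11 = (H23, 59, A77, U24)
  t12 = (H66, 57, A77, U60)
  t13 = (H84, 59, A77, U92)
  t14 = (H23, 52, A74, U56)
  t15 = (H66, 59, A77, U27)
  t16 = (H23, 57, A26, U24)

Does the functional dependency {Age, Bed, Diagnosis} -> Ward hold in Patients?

(Age=H23, Bed=57, Diagnosis=A80): row 1 → Ward = U24 ✓
(Age=H84, Bed=59, Diagnosis=A77): rows 2, 9, 13 → Ward takes values {U80, U69, U92} — violation
(Age=H51, Bed=57, Diagnosis=A26): row 3 → Ward = U57 ✓
(Age=H23, Bed=59, Diagnosis=A77): rows 4, 6, 8, 10, 11 → Ward = U24, U24, U24, U24, U24 ✓
(Age=H84, Bed=57, Diagnosis=A74): row 5 → Ward = U87 ✓
(Age=H23, Bed=52, Diagnosis=A74): rows 7, 14 → Ward = U56, U56 ✓
(Age=H66, Bed=57, Diagnosis=A77): row 12 → Ward = U60 ✓
(Age=H66, Bed=59, Diagnosis=A77): row 15 → Ward = U27 ✓
(Age=H23, Bed=57, Diagnosis=A26): row 16 → Ward = U24 ✓
Two rows agree on {Age, Bed, Diagnosis} but differ on Ward, so {Age, Bed, Diagnosis} -> Ward does not hold.

No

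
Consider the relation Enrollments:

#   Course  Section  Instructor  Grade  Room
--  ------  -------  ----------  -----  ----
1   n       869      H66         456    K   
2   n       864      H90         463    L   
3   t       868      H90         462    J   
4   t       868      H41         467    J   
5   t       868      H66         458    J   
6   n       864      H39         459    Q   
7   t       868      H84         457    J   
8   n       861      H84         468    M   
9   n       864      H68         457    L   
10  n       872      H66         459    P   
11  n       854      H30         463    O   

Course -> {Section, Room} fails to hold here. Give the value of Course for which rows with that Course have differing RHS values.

Course=n: rows 1, 2, 6, 8, 9, 10, 11 → {Section,Room} takes values {(869, K), (864, L), (864, Q), (861, M), (872, P), (854, O)} — violation
Course=t: rows 3, 4, 5, 7 → {Section,Room} = (868, J), (868, J), (868, J), (868, J) ✓
The only Course value with inconsistent RHS is Course=n.

n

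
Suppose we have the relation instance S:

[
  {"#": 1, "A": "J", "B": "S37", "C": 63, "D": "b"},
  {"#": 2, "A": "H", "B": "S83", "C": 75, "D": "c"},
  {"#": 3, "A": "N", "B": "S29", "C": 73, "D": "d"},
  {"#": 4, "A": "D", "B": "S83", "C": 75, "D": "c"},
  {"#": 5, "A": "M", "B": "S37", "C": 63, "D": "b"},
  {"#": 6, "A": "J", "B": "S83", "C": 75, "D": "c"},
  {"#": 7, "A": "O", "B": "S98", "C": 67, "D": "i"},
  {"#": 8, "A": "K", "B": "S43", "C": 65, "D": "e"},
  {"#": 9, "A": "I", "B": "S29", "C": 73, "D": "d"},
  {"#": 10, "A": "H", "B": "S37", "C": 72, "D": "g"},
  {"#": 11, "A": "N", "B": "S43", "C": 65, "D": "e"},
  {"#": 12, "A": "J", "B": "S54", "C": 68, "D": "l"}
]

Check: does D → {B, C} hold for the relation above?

Yes

D=b: rows 1, 5 → {B,C} = (S37, 63), (S37, 63) ✓
D=c: rows 2, 4, 6 → {B,C} = (S83, 75), (S83, 75), (S83, 75) ✓
D=d: rows 3, 9 → {B,C} = (S29, 73), (S29, 73) ✓
D=i: row 7 → {B,C} = (S98, 67) ✓
D=e: rows 8, 11 → {B,C} = (S43, 65), (S43, 65) ✓
D=g: row 10 → {B,C} = (S37, 72) ✓
D=l: row 12 → {B,C} = (S54, 68) ✓
Every D value is associated with a single {B, C} value, so D → {B, C} holds.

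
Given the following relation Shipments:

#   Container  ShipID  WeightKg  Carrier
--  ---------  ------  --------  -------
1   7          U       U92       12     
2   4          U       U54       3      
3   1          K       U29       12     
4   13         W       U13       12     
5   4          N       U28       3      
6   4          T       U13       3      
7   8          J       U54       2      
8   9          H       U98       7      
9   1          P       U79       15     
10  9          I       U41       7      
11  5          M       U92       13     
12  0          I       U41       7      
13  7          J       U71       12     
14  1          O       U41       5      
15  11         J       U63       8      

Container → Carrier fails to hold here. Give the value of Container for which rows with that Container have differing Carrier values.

Container=7: rows 1, 13 → Carrier = 12, 12 ✓
Container=4: rows 2, 5, 6 → Carrier = 3, 3, 3 ✓
Container=1: rows 3, 9, 14 → Carrier takes values {12, 15, 5} — violation
Container=13: row 4 → Carrier = 12 ✓
Container=8: row 7 → Carrier = 2 ✓
Container=9: rows 8, 10 → Carrier = 7, 7 ✓
Container=5: row 11 → Carrier = 13 ✓
Container=0: row 12 → Carrier = 7 ✓
Container=11: row 15 → Carrier = 8 ✓
The only Container value with inconsistent Carrier is Container=1.

1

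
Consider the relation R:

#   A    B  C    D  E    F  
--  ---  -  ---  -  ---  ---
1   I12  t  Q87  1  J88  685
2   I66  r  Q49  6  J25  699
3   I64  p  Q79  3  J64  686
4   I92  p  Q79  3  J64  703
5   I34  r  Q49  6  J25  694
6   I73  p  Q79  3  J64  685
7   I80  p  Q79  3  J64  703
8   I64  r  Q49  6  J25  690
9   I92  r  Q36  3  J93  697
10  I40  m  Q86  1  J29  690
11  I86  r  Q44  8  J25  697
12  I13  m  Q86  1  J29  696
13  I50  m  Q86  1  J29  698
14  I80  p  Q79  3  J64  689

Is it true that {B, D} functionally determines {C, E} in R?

Yes

(B=t, D=1): row 1 → {C,E} = (Q87, J88) ✓
(B=r, D=6): rows 2, 5, 8 → {C,E} = (Q49, J25), (Q49, J25), (Q49, J25) ✓
(B=p, D=3): rows 3, 4, 6, 7, 14 → {C,E} = (Q79, J64), (Q79, J64), (Q79, J64), (Q79, J64), (Q79, J64) ✓
(B=r, D=3): row 9 → {C,E} = (Q36, J93) ✓
(B=m, D=1): rows 10, 12, 13 → {C,E} = (Q86, J29), (Q86, J29), (Q86, J29) ✓
(B=r, D=8): row 11 → {C,E} = (Q44, J25) ✓
Every {B, D} value is associated with a single {C, E} value, so {B, D} → {C, E} holds.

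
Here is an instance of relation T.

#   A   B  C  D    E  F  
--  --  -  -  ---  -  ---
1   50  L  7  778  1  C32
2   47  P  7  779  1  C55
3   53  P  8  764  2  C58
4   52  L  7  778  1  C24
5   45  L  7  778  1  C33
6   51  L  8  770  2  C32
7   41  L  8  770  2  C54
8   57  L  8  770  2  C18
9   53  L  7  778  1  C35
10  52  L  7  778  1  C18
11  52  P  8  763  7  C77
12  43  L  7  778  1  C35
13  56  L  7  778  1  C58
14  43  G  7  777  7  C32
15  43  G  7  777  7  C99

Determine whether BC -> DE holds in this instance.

(B=L, C=7): rows 1, 4, 5, 9, 10, 12, 13 → {D,E} = (778, 1), (778, 1), (778, 1), (778, 1), (778, 1), (778, 1), (778, 1) ✓
(B=P, C=7): row 2 → {D,E} = (779, 1) ✓
(B=P, C=8): rows 3, 11 → {D,E} takes values {(764, 2), (763, 7)} — violation
(B=L, C=8): rows 6, 7, 8 → {D,E} = (770, 2), (770, 2), (770, 2) ✓
(B=G, C=7): rows 14, 15 → {D,E} = (777, 7), (777, 7) ✓
Two rows agree on BC but differ on DE, so BC -> DE does not hold.

No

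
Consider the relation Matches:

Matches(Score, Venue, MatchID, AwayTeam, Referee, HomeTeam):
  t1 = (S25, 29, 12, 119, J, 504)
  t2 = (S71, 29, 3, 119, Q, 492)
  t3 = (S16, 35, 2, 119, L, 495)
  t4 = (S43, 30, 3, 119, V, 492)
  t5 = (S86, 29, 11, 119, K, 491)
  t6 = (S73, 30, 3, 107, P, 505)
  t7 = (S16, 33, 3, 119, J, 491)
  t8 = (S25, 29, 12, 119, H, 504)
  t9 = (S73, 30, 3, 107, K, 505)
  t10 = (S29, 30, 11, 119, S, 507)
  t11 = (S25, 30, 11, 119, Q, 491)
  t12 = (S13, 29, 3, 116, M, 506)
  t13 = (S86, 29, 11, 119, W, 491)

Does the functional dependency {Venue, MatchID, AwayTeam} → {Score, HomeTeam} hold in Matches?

No

(Venue=29, MatchID=12, AwayTeam=119): rows 1, 8 → {Score,HomeTeam} = (S25, 504), (S25, 504) ✓
(Venue=29, MatchID=3, AwayTeam=119): row 2 → {Score,HomeTeam} = (S71, 492) ✓
(Venue=35, MatchID=2, AwayTeam=119): row 3 → {Score,HomeTeam} = (S16, 495) ✓
(Venue=30, MatchID=3, AwayTeam=119): row 4 → {Score,HomeTeam} = (S43, 492) ✓
(Venue=29, MatchID=11, AwayTeam=119): rows 5, 13 → {Score,HomeTeam} = (S86, 491), (S86, 491) ✓
(Venue=30, MatchID=3, AwayTeam=107): rows 6, 9 → {Score,HomeTeam} = (S73, 505), (S73, 505) ✓
(Venue=33, MatchID=3, AwayTeam=119): row 7 → {Score,HomeTeam} = (S16, 491) ✓
(Venue=30, MatchID=11, AwayTeam=119): rows 10, 11 → {Score,HomeTeam} takes values {(S29, 507), (S25, 491)} — violation
(Venue=29, MatchID=3, AwayTeam=116): row 12 → {Score,HomeTeam} = (S13, 506) ✓
Two rows agree on {Venue, MatchID, AwayTeam} but differ on {Score, HomeTeam}, so {Venue, MatchID, AwayTeam} → {Score, HomeTeam} does not hold.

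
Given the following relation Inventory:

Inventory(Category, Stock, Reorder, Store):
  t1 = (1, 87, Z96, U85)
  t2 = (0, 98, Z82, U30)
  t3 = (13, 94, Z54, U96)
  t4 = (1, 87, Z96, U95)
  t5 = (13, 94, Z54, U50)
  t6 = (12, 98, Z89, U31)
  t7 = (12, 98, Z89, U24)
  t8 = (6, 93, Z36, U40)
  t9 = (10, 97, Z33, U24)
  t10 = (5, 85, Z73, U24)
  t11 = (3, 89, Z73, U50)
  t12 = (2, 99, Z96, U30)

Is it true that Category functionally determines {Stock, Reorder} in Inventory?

Category=1: rows 1, 4 → {Stock,Reorder} = (87, Z96), (87, Z96) ✓
Category=0: row 2 → {Stock,Reorder} = (98, Z82) ✓
Category=13: rows 3, 5 → {Stock,Reorder} = (94, Z54), (94, Z54) ✓
Category=12: rows 6, 7 → {Stock,Reorder} = (98, Z89), (98, Z89) ✓
Category=6: row 8 → {Stock,Reorder} = (93, Z36) ✓
Category=10: row 9 → {Stock,Reorder} = (97, Z33) ✓
Category=5: row 10 → {Stock,Reorder} = (85, Z73) ✓
Category=3: row 11 → {Stock,Reorder} = (89, Z73) ✓
Category=2: row 12 → {Stock,Reorder} = (99, Z96) ✓
Every Category value is associated with a single {Stock, Reorder} value, so Category → {Stock, Reorder} holds.

Yes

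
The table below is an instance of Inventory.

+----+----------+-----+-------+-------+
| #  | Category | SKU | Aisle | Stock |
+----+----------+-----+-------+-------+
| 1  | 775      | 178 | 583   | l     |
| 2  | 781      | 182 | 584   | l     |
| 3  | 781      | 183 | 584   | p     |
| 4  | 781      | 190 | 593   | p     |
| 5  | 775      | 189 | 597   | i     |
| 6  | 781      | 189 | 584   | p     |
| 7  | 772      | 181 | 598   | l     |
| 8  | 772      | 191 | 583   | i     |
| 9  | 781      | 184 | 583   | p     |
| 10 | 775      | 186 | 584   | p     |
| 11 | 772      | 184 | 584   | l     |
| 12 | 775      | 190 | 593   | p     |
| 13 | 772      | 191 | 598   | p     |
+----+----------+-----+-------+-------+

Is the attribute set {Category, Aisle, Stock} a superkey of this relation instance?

Rows 3 and 6 have the same {Category, Aisle, Stock} value (Category=781, Aisle=584, Stock=p) but are distinct tuples, so {Category, Aisle, Stock} does not determine every attribute — not a superkey.

No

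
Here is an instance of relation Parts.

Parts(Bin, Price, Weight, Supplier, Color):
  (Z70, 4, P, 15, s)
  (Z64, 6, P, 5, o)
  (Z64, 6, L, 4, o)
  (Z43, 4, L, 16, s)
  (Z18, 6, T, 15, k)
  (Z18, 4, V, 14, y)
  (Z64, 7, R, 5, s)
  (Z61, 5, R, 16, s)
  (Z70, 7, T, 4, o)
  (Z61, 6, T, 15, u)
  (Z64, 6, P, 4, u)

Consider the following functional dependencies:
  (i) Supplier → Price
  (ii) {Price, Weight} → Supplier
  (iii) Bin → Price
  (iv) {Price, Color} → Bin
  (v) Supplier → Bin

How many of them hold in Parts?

0

(i) Supplier → Price: Supplier=15: 3 rows → Price takes values {4, 6} — violation; Supplier=5: 2 rows → Price takes values {6, 7} — violation; Supplier=4: 3 rows → Price takes values {6, 7} — violation; Supplier=16: 2 rows → Price takes values {4, 5} — violation — fails.
(ii) {Price, Weight} → Supplier: (Price=6, Weight=P): 2 rows → Supplier takes values {5, 4} — violation — fails.
(iii) Bin → Price: Bin=Z70: 2 rows → Price takes values {4, 7} — violation; Bin=Z64: 4 rows → Price takes values {6, 7} — violation; Bin=Z18: 2 rows → Price takes values {6, 4} — violation; Bin=Z61: 2 rows → Price takes values {5, 6} — violation — fails.
(iv) {Price, Color} → Bin: (Price=4, Color=s): 2 rows → Bin takes values {Z70, Z43} — violation; (Price=6, Color=u): 2 rows → Bin takes values {Z61, Z64} — violation — fails.
(v) Supplier → Bin: Supplier=15: 3 rows → Bin takes values {Z70, Z18, Z61} — violation; Supplier=4: 3 rows → Bin takes values {Z64, Z70} — violation; Supplier=16: 2 rows → Bin takes values {Z43, Z61} — violation — fails.
None of the 5 dependencies hold.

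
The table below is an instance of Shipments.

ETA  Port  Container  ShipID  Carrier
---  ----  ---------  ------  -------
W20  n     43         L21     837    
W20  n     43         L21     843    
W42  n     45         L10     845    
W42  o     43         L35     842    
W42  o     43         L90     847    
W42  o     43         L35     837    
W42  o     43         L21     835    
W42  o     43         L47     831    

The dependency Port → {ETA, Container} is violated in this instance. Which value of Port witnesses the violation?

Port=n: 3 rows → {ETA,Container} takes values {(W20, 43), (W42, 45)} — violation
Port=o: 5 rows → {ETA,Container} = (W42, 43), (W42, 43), (W42, 43), (W42, 43), (W42, 43) ✓
The only Port value with inconsistent RHS is Port=n.

n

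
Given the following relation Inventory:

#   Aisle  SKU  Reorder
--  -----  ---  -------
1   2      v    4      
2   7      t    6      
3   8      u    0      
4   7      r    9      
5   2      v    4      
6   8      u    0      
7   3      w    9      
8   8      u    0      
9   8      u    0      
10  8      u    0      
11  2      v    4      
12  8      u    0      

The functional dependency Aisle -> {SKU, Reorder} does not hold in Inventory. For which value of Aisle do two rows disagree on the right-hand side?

Aisle=2: rows 1, 5, 11 → {SKU,Reorder} = (v, 4), (v, 4), (v, 4) ✓
Aisle=7: rows 2, 4 → {SKU,Reorder} takes values {(t, 6), (r, 9)} — violation
Aisle=8: rows 3, 6, 8, 9, 10, 12 → {SKU,Reorder} = (u, 0), (u, 0), (u, 0), (u, 0), (u, 0), (u, 0) ✓
Aisle=3: row 7 → {SKU,Reorder} = (w, 9) ✓
The only Aisle value with inconsistent RHS is Aisle=7.

7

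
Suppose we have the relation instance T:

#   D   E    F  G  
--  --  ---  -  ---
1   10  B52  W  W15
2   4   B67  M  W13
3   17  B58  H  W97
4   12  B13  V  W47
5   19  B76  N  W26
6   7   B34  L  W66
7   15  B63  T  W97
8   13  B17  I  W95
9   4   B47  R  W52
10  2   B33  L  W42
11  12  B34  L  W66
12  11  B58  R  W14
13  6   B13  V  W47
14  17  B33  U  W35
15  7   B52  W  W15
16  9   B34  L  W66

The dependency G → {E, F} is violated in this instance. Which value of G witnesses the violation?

G=W15: rows 1, 15 → {E,F} = (B52, W), (B52, W) ✓
G=W13: row 2 → {E,F} = (B67, M) ✓
G=W97: rows 3, 7 → {E,F} takes values {(B58, H), (B63, T)} — violation
G=W47: rows 4, 13 → {E,F} = (B13, V), (B13, V) ✓
G=W26: row 5 → {E,F} = (B76, N) ✓
G=W66: rows 6, 11, 16 → {E,F} = (B34, L), (B34, L), (B34, L) ✓
G=W95: row 8 → {E,F} = (B17, I) ✓
G=W52: row 9 → {E,F} = (B47, R) ✓
G=W42: row 10 → {E,F} = (B33, L) ✓
G=W14: row 12 → {E,F} = (B58, R) ✓
G=W35: row 14 → {E,F} = (B33, U) ✓
The only G value with inconsistent RHS is G=W97.

W97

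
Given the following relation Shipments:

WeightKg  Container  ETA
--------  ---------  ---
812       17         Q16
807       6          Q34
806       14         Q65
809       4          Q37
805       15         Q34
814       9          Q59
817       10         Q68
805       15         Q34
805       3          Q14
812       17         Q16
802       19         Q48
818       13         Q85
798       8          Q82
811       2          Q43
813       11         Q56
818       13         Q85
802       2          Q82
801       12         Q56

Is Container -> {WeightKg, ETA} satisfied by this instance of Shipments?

Container=17: 2 rows → {WeightKg,ETA} = (812, Q16), (812, Q16) ✓
Container=6: 1 row → {WeightKg,ETA} = (807, Q34) ✓
Container=14: 1 row → {WeightKg,ETA} = (806, Q65) ✓
Container=4: 1 row → {WeightKg,ETA} = (809, Q37) ✓
Container=15: 2 rows → {WeightKg,ETA} = (805, Q34), (805, Q34) ✓
Container=9: 1 row → {WeightKg,ETA} = (814, Q59) ✓
Container=10: 1 row → {WeightKg,ETA} = (817, Q68) ✓
Container=3: 1 row → {WeightKg,ETA} = (805, Q14) ✓
Container=19: 1 row → {WeightKg,ETA} = (802, Q48) ✓
Container=13: 2 rows → {WeightKg,ETA} = (818, Q85), (818, Q85) ✓
Container=8: 1 row → {WeightKg,ETA} = (798, Q82) ✓
Container=2: 2 rows → {WeightKg,ETA} takes values {(811, Q43), (802, Q82)} — violation
Container=11: 1 row → {WeightKg,ETA} = (813, Q56) ✓
Container=12: 1 row → {WeightKg,ETA} = (801, Q56) ✓
Two rows agree on Container but differ on {WeightKg, ETA}, so Container -> {WeightKg, ETA} does not hold.

No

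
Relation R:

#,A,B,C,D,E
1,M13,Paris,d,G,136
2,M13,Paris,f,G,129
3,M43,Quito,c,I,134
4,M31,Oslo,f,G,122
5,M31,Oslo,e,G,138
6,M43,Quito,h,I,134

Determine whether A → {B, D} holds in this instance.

A=M13: rows 1, 2 → {B,D} = (Paris, G), (Paris, G) ✓
A=M43: rows 3, 6 → {B,D} = (Quito, I), (Quito, I) ✓
A=M31: rows 4, 5 → {B,D} = (Oslo, G), (Oslo, G) ✓
Every A value is associated with a single {B, D} value, so A → {B, D} holds.

Yes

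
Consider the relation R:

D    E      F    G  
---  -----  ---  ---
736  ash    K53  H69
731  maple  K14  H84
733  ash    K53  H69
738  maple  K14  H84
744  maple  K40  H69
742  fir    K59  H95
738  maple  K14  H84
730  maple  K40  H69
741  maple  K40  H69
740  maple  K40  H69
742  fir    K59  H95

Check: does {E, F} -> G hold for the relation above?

Yes

(E=ash, F=K53): 2 rows → G = H69, H69 ✓
(E=maple, F=K14): 3 rows → G = H84, H84, H84 ✓
(E=maple, F=K40): 4 rows → G = H69, H69, H69, H69 ✓
(E=fir, F=K59): 2 rows → G = H95, H95 ✓
Every {E, F} value is associated with a single G value, so {E, F} -> G holds.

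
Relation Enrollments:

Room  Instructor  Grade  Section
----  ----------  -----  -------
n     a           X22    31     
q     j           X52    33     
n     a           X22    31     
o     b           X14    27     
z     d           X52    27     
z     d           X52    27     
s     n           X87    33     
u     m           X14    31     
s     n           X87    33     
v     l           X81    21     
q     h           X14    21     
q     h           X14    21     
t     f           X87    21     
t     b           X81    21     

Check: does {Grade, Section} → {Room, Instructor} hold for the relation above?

(Grade=X22, Section=31): 2 rows → {Room,Instructor} = (n, a), (n, a) ✓
(Grade=X52, Section=33): 1 row → {Room,Instructor} = (q, j) ✓
(Grade=X14, Section=27): 1 row → {Room,Instructor} = (o, b) ✓
(Grade=X52, Section=27): 2 rows → {Room,Instructor} = (z, d), (z, d) ✓
(Grade=X87, Section=33): 2 rows → {Room,Instructor} = (s, n), (s, n) ✓
(Grade=X14, Section=31): 1 row → {Room,Instructor} = (u, m) ✓
(Grade=X81, Section=21): 2 rows → {Room,Instructor} takes values {(v, l), (t, b)} — violation
(Grade=X14, Section=21): 2 rows → {Room,Instructor} = (q, h), (q, h) ✓
(Grade=X87, Section=21): 1 row → {Room,Instructor} = (t, f) ✓
Two rows agree on {Grade, Section} but differ on {Room, Instructor}, so {Grade, Section} → {Room, Instructor} does not hold.

No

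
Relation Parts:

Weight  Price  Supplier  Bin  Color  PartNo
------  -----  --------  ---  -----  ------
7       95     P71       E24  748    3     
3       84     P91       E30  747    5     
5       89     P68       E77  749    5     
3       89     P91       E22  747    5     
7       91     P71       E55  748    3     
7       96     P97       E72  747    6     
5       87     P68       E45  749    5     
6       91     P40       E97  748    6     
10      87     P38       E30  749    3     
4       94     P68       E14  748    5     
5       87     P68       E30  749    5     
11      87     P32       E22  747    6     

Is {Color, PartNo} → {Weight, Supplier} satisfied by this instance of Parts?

(Color=748, PartNo=3): 2 rows → {Weight,Supplier} = (7, P71), (7, P71) ✓
(Color=747, PartNo=5): 2 rows → {Weight,Supplier} = (3, P91), (3, P91) ✓
(Color=749, PartNo=5): 3 rows → {Weight,Supplier} = (5, P68), (5, P68), (5, P68) ✓
(Color=747, PartNo=6): 2 rows → {Weight,Supplier} takes values {(7, P97), (11, P32)} — violation
(Color=748, PartNo=6): 1 row → {Weight,Supplier} = (6, P40) ✓
(Color=749, PartNo=3): 1 row → {Weight,Supplier} = (10, P38) ✓
(Color=748, PartNo=5): 1 row → {Weight,Supplier} = (4, P68) ✓
Two rows agree on {Color, PartNo} but differ on {Weight, Supplier}, so {Color, PartNo} → {Weight, Supplier} does not hold.

No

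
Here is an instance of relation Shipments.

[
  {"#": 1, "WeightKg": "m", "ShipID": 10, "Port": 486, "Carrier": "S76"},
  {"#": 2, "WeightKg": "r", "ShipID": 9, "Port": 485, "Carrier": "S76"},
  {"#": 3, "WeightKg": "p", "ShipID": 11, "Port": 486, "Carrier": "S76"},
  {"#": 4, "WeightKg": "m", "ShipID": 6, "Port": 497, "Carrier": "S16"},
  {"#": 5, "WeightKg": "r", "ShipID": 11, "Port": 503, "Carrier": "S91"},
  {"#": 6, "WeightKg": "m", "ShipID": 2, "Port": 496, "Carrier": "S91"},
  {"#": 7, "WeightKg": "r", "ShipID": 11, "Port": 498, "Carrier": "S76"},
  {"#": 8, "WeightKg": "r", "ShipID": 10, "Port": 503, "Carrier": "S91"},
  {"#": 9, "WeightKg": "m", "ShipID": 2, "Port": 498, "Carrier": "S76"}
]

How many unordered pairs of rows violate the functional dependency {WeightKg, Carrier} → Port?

2

(WeightKg=m, Carrier=S76): violating pairs (1,9) — 1 pair.
(WeightKg=r, Carrier=S76): violating pairs (2,7) — 1 pair.
(WeightKg=r, Carrier=S91): all 2 rows agree on Port — 0 pairs.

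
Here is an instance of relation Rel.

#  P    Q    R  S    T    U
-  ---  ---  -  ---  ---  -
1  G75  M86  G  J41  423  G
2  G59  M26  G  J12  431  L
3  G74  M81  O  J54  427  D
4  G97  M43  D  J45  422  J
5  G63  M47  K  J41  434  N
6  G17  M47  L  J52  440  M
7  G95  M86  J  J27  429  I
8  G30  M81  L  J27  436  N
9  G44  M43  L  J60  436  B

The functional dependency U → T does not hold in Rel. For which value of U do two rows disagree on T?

N

U=G: row 1 → T = 423 ✓
U=L: row 2 → T = 431 ✓
U=D: row 3 → T = 427 ✓
U=J: row 4 → T = 422 ✓
U=N: rows 5, 8 → T takes values {434, 436} — violation
U=M: row 6 → T = 440 ✓
U=I: row 7 → T = 429 ✓
U=B: row 9 → T = 436 ✓
The only U value with inconsistent T is U=N.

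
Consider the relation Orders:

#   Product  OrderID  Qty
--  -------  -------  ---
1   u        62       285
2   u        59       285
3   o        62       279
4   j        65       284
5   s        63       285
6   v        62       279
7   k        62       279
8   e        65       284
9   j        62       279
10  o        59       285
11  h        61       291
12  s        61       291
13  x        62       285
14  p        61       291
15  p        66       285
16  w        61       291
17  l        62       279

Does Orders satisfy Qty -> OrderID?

No

Qty=285: rows 1, 2, 5, 10, 13, 15 → OrderID takes values {62, 59, 63, 66} — violation
Qty=279: rows 3, 6, 7, 9, 17 → OrderID = 62, 62, 62, 62, 62 ✓
Qty=284: rows 4, 8 → OrderID = 65, 65 ✓
Qty=291: rows 11, 12, 14, 16 → OrderID = 61, 61, 61, 61 ✓
Two rows agree on Qty but differ on OrderID, so Qty -> OrderID does not hold.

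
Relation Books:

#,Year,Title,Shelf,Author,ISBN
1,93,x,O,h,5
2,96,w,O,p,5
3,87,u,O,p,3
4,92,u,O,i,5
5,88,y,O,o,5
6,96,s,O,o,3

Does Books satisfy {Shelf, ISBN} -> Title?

(Shelf=O, ISBN=5): rows 1, 2, 4, 5 → Title takes values {x, w, u, y} — violation
(Shelf=O, ISBN=3): rows 3, 6 → Title takes values {u, s} — violation
Two rows agree on {Shelf, ISBN} but differ on Title, so {Shelf, ISBN} -> Title does not hold.

No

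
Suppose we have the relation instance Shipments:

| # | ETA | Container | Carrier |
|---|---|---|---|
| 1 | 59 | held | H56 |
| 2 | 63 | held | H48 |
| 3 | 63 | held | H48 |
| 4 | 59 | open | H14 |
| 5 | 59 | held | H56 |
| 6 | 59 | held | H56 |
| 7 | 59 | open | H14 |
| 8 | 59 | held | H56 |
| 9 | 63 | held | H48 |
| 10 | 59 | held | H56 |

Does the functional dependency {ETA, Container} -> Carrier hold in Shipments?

Yes

(ETA=59, Container=held): rows 1, 5, 6, 8, 10 → Carrier = H56, H56, H56, H56, H56 ✓
(ETA=63, Container=held): rows 2, 3, 9 → Carrier = H48, H48, H48 ✓
(ETA=59, Container=open): rows 4, 7 → Carrier = H14, H14 ✓
Every {ETA, Container} value is associated with a single Carrier value, so {ETA, Container} -> Carrier holds.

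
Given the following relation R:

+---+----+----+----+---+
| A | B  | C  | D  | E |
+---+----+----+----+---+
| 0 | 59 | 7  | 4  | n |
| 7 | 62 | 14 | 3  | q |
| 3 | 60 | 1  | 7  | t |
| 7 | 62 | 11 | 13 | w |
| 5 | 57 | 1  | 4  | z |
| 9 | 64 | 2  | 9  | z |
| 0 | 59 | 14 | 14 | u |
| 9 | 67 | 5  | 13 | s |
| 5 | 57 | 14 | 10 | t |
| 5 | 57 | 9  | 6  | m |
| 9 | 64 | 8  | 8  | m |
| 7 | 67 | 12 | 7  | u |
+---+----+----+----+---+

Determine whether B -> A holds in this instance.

No

B=59: 2 rows → A = 0, 0 ✓
B=62: 2 rows → A = 7, 7 ✓
B=60: 1 row → A = 3 ✓
B=57: 3 rows → A = 5, 5, 5 ✓
B=64: 2 rows → A = 9, 9 ✓
B=67: 2 rows → A takes values {9, 7} — violation
Two rows agree on B but differ on A, so B -> A does not hold.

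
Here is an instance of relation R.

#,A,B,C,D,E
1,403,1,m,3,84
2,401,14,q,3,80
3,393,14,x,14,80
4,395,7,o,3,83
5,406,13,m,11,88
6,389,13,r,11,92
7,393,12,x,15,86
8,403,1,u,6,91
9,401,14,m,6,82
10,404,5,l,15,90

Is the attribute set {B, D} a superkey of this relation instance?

Rows 5 and 6 have the same {B, D} value (B=13, D=11) but are distinct tuples, so {B, D} does not determine every attribute — not a superkey.

No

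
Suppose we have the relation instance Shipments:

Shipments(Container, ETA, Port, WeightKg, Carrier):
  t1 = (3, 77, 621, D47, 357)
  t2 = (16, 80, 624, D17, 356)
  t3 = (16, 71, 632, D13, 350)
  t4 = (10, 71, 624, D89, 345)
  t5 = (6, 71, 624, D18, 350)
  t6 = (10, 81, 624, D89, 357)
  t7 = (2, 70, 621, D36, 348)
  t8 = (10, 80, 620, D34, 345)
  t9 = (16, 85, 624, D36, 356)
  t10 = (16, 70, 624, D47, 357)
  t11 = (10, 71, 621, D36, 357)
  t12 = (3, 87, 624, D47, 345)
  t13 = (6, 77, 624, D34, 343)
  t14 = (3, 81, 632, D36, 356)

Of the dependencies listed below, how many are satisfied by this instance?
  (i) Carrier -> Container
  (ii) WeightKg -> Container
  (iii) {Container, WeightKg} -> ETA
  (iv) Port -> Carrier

0

(i) Carrier -> Container: Carrier=357: rows 1, 6, 10, 11 → Container takes values {3, 10, 16} — violation; Carrier=356: rows 2, 9, 14 → Container takes values {16, 3} — violation; Carrier=350: rows 3, 5 → Container takes values {16, 6} — violation; Carrier=345: rows 4, 8, 12 → Container takes values {10, 3} — violation — fails.
(ii) WeightKg -> Container: WeightKg=D47: rows 1, 10, 12 → Container takes values {3, 16} — violation; WeightKg=D36: rows 7, 9, 11, 14 → Container takes values {2, 16, 10, 3} — violation; WeightKg=D34: rows 8, 13 → Container takes values {10, 6} — violation — fails.
(iii) {Container, WeightKg} -> ETA: (Container=3, WeightKg=D47): rows 1, 12 → ETA takes values {77, 87} — violation; (Container=10, WeightKg=D89): rows 4, 6 → ETA takes values {71, 81} — violation — fails.
(iv) Port -> Carrier: Port=621: rows 1, 7, 11 → Carrier takes values {357, 348} — violation; Port=624: rows 2, 4, 5, 6, 9, 10, 12, 13 → Carrier takes values {356, 345, 350, 357, 343} — violation; Port=632: rows 3, 14 → Carrier takes values {350, 356} — violation — fails.
None of the 4 dependencies hold.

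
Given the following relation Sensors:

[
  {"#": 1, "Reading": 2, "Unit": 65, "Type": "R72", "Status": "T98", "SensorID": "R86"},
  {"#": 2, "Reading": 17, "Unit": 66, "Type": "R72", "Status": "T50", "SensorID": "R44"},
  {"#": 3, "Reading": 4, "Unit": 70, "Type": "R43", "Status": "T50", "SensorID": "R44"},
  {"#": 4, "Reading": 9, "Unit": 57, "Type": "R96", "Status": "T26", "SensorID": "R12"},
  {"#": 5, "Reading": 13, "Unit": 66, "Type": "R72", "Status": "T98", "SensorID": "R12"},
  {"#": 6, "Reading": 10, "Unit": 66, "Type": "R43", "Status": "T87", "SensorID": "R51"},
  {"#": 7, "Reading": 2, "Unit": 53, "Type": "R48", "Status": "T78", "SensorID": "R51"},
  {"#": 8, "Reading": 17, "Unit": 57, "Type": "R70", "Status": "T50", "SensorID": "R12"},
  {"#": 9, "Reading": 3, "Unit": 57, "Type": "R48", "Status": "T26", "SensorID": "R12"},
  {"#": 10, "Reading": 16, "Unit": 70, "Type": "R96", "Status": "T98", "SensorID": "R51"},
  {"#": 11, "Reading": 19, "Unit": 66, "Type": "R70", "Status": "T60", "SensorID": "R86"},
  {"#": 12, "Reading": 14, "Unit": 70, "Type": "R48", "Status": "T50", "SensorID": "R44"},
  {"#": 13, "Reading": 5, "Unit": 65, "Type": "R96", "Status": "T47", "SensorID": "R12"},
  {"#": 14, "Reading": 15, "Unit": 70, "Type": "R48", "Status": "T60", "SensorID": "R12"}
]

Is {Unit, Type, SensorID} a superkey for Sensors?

All 14 rows have distinct {Unit, Type, SensorID} values, so {Unit, Type, SensorID} → (all attributes) holds and {Unit, Type, SensorID} is a superkey.

Yes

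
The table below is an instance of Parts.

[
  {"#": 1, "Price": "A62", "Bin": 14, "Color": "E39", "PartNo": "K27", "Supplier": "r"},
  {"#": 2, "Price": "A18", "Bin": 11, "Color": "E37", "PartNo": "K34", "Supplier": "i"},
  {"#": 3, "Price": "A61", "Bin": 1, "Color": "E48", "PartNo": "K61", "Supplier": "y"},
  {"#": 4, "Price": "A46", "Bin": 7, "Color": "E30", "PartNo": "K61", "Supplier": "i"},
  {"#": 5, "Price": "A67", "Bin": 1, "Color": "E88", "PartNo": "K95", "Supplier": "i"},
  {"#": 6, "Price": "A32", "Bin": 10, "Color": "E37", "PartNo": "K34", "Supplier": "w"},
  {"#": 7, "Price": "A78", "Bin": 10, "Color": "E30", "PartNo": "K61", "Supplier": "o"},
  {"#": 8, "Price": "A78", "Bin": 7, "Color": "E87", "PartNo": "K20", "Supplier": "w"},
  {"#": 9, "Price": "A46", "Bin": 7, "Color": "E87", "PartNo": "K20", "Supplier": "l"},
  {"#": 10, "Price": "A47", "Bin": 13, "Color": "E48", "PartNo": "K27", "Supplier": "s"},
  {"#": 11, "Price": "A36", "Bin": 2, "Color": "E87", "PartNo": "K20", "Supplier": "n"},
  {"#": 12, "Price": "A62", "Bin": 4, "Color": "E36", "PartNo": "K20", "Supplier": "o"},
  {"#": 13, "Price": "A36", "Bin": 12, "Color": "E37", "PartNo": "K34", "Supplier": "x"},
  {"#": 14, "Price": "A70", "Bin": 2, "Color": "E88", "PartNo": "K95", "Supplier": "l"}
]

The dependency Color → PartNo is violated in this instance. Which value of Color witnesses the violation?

Color=E39: row 1 → PartNo = K27 ✓
Color=E37: rows 2, 6, 13 → PartNo = K34, K34, K34 ✓
Color=E48: rows 3, 10 → PartNo takes values {K61, K27} — violation
Color=E30: rows 4, 7 → PartNo = K61, K61 ✓
Color=E88: rows 5, 14 → PartNo = K95, K95 ✓
Color=E87: rows 8, 9, 11 → PartNo = K20, K20, K20 ✓
Color=E36: row 12 → PartNo = K20 ✓
The only Color value with inconsistent PartNo is Color=E48.

E48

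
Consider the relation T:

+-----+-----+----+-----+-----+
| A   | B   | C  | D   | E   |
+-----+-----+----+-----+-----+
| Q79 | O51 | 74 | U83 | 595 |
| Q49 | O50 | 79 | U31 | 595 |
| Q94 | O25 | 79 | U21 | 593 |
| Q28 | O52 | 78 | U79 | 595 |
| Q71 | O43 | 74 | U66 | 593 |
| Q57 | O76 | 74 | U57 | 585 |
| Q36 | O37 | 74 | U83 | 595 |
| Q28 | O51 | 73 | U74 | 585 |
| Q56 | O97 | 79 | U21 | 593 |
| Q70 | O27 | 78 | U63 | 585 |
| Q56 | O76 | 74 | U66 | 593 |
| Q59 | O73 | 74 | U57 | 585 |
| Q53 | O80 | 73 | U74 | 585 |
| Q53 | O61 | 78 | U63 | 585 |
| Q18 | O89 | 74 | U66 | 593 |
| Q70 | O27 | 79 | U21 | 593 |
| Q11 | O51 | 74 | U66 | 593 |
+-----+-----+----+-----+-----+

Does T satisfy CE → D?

(C=74, E=595): 2 rows → D = U83, U83 ✓
(C=79, E=595): 1 row → D = U31 ✓
(C=79, E=593): 3 rows → D = U21, U21, U21 ✓
(C=78, E=595): 1 row → D = U79 ✓
(C=74, E=593): 4 rows → D = U66, U66, U66, U66 ✓
(C=74, E=585): 2 rows → D = U57, U57 ✓
(C=73, E=585): 2 rows → D = U74, U74 ✓
(C=78, E=585): 2 rows → D = U63, U63 ✓
Every CE value is associated with a single D value, so CE → D holds.

Yes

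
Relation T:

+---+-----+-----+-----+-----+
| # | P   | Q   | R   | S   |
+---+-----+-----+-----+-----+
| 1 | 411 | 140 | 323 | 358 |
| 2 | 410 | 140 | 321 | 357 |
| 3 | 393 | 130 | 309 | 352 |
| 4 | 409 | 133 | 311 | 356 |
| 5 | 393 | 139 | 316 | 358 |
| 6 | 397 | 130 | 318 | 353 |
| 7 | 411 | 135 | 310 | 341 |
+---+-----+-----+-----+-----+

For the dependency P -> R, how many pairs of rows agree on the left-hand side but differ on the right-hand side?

2

P=411: violating pairs (1,7) — 1 pair.
P=393: violating pairs (3,5) — 1 pair.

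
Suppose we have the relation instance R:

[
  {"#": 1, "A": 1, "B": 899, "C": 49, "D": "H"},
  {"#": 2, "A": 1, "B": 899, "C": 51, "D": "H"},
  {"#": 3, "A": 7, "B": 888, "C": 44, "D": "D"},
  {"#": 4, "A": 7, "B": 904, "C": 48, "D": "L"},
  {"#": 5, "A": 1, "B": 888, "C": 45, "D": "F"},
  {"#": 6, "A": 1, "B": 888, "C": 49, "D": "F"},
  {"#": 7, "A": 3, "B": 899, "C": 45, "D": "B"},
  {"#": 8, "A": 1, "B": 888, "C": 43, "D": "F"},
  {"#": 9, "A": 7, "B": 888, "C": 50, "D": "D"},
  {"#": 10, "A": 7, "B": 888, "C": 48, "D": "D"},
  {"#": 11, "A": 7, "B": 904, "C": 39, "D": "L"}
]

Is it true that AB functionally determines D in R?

Yes

(A=1, B=899): rows 1, 2 → D = H, H ✓
(A=7, B=888): rows 3, 9, 10 → D = D, D, D ✓
(A=7, B=904): rows 4, 11 → D = L, L ✓
(A=1, B=888): rows 5, 6, 8 → D = F, F, F ✓
(A=3, B=899): row 7 → D = B ✓
Every AB value is associated with a single D value, so AB -> D holds.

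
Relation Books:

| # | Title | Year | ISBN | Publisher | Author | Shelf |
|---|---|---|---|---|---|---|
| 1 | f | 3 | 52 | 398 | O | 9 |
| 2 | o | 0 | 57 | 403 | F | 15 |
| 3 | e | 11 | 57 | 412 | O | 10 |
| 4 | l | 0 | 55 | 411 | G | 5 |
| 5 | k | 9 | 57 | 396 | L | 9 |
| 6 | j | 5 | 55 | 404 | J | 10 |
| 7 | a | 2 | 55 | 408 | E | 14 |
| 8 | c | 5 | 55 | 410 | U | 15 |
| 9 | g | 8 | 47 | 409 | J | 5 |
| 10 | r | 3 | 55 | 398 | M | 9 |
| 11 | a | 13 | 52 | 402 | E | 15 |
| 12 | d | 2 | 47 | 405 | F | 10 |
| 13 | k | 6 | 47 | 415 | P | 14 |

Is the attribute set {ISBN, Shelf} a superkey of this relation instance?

All 13 rows have distinct {ISBN, Shelf} values, so {ISBN, Shelf} → (all attributes) holds and {ISBN, Shelf} is a superkey.

Yes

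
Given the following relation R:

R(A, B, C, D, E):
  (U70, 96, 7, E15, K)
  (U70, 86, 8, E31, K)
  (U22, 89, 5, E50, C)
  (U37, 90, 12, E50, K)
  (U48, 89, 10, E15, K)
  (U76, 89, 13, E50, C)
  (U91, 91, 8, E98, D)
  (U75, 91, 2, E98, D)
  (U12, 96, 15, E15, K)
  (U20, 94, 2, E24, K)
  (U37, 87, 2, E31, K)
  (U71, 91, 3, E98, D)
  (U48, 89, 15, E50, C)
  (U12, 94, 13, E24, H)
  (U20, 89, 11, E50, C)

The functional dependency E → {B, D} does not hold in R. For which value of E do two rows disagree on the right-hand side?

E=K: 7 rows → {B,D} takes values {(96, E15), (86, E31), (90, E50), (89, E15), (94, E24), (87, E31)} — violation
E=C: 4 rows → {B,D} = (89, E50), (89, E50), (89, E50), (89, E50) ✓
E=D: 3 rows → {B,D} = (91, E98), (91, E98), (91, E98) ✓
E=H: 1 row → {B,D} = (94, E24) ✓
The only E value with inconsistent RHS is E=K.

K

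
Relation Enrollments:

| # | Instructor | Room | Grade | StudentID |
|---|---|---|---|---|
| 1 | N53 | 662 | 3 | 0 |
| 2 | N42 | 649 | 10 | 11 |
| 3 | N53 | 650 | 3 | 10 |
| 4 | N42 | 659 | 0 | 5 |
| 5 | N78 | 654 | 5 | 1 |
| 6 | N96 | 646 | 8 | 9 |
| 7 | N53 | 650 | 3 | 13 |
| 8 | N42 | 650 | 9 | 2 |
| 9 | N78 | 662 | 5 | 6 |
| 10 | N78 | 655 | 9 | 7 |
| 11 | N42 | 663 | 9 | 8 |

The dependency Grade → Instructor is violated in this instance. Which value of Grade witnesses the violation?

Grade=3: rows 1, 3, 7 → Instructor = N53, N53, N53 ✓
Grade=10: row 2 → Instructor = N42 ✓
Grade=0: row 4 → Instructor = N42 ✓
Grade=5: rows 5, 9 → Instructor = N78, N78 ✓
Grade=8: row 6 → Instructor = N96 ✓
Grade=9: rows 8, 10, 11 → Instructor takes values {N42, N78} — violation
The only Grade value with inconsistent Instructor is Grade=9.

9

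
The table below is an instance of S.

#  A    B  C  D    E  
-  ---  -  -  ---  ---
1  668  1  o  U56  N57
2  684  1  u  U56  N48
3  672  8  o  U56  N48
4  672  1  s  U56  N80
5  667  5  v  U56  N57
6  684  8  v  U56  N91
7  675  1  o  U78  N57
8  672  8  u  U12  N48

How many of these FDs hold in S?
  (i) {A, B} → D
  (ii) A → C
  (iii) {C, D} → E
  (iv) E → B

0

(i) {A, B} → D: (A=672, B=8): rows 3, 8 → D takes values {U56, U12} — violation — fails.
(ii) A → C: A=684: rows 2, 6 → C takes values {u, v} — violation; A=672: rows 3, 4, 8 → C takes values {o, s, u} — violation — fails.
(iii) {C, D} → E: (C=o, D=U56): rows 1, 3 → E takes values {N57, N48} — violation; (C=v, D=U56): rows 5, 6 → E takes values {N57, N91} — violation — fails.
(iv) E → B: E=N57: rows 1, 5, 7 → B takes values {1, 5} — violation; E=N48: rows 2, 3, 8 → B takes values {1, 8} — violation — fails.
None of the 4 dependencies hold.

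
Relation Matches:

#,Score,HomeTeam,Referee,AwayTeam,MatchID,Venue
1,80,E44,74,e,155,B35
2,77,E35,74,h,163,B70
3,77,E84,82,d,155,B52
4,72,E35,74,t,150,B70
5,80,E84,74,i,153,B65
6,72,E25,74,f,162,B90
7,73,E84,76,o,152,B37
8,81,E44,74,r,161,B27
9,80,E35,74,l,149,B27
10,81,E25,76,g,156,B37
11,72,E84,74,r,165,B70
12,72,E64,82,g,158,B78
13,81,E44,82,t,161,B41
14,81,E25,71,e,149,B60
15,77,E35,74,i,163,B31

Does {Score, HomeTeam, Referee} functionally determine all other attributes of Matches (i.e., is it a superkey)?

No

Rows 2 and 15 have the same {Score, HomeTeam, Referee} value (Score=77, HomeTeam=E35, Referee=74) but are distinct tuples, so {Score, HomeTeam, Referee} does not determine every attribute — not a superkey.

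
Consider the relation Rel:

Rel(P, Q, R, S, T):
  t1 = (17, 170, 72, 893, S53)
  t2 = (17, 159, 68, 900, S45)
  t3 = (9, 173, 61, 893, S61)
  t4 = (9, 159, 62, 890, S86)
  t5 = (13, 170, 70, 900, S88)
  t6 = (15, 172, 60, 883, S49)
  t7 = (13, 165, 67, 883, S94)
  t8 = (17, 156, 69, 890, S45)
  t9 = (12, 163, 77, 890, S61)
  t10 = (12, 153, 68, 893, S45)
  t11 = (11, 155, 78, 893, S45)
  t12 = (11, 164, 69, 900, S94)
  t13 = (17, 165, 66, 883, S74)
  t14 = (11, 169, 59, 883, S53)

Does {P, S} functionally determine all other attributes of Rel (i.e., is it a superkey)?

Yes

All 14 rows have distinct {P, S} values, so {P, S} → (all attributes) holds and {P, S} is a superkey.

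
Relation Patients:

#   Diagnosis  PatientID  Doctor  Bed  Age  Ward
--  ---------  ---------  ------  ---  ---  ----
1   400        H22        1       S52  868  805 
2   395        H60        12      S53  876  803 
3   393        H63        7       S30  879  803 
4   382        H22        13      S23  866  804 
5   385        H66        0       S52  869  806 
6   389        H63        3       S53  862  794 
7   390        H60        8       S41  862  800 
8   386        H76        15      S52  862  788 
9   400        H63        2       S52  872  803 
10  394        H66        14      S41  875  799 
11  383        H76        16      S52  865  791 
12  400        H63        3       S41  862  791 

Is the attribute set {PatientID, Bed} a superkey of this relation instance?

No

Rows 8 and 11 have the same {PatientID, Bed} value (PatientID=H76, Bed=S52) but are distinct tuples, so {PatientID, Bed} does not determine every attribute — not a superkey.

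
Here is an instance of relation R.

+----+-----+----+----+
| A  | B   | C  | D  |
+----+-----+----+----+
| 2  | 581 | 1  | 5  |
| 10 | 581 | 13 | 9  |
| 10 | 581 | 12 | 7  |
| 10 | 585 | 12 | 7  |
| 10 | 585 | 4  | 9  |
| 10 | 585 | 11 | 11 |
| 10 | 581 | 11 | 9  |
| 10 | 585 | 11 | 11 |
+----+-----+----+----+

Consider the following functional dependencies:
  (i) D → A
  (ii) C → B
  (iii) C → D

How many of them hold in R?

(i) D → A: every LHS value maps to a single RHS value — holds.
(ii) C → B: C=12: 2 rows → B takes values {581, 585} — violation; C=11: 3 rows → B takes values {585, 581} — violation — fails.
(iii) C → D: C=11: 3 rows → D takes values {11, 9} — violation — fails.
1 of the 3 dependencies holds.

1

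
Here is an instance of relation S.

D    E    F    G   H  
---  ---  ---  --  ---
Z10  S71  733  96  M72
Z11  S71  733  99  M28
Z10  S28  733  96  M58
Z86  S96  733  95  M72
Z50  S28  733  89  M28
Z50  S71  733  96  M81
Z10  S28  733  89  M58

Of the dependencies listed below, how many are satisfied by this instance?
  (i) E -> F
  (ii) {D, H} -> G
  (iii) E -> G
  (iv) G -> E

1

(i) E -> F: every LHS value maps to a single RHS value — holds.
(ii) {D, H} -> G: (D=Z10, H=M58): 2 rows → G takes values {96, 89} — violation — fails.
(iii) E -> G: E=S71: 3 rows → G takes values {96, 99} — violation; E=S28: 3 rows → G takes values {96, 89} — violation — fails.
(iv) G -> E: G=96: 3 rows → E takes values {S71, S28} — violation — fails.
1 of the 4 dependencies holds.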